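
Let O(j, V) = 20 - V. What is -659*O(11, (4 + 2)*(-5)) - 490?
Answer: -33440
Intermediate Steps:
-659*O(11, (4 + 2)*(-5)) - 490 = -659*(20 - (4 + 2)*(-5)) - 490 = -659*(20 - 6*(-5)) - 490 = -659*(20 - 1*(-30)) - 490 = -659*(20 + 30) - 490 = -659*50 - 490 = -32950 - 490 = -33440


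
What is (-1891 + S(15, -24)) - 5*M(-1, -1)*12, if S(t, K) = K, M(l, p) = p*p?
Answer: -1975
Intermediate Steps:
M(l, p) = p²
(-1891 + S(15, -24)) - 5*M(-1, -1)*12 = (-1891 - 24) - 5*(-1)²*12 = -1915 - 5*1*12 = -1915 - 5*12 = -1915 - 1*60 = -1915 - 60 = -1975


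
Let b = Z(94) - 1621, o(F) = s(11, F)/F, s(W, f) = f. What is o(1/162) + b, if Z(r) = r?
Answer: -1526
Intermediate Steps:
o(F) = 1 (o(F) = F/F = 1)
b = -1527 (b = 94 - 1621 = -1527)
o(1/162) + b = 1 - 1527 = -1526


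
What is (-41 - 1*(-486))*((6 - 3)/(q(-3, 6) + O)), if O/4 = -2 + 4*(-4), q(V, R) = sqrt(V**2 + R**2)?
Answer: -10680/571 - 445*sqrt(5)/571 ≈ -20.447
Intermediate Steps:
q(V, R) = sqrt(R**2 + V**2)
O = -72 (O = 4*(-2 + 4*(-4)) = 4*(-2 - 16) = 4*(-18) = -72)
(-41 - 1*(-486))*((6 - 3)/(q(-3, 6) + O)) = (-41 - 1*(-486))*((6 - 3)/(sqrt(6**2 + (-3)**2) - 72)) = (-41 + 486)*(3/(sqrt(36 + 9) - 72)) = 445*(3/(sqrt(45) - 72)) = 445*(3/(3*sqrt(5) - 72)) = 445*(3/(-72 + 3*sqrt(5))) = 1335/(-72 + 3*sqrt(5))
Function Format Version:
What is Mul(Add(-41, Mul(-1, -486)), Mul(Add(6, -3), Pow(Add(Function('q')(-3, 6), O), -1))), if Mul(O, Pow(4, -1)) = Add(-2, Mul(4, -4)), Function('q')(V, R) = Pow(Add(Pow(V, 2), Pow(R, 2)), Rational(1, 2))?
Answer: Add(Rational(-10680, 571), Mul(Rational(-445, 571), Pow(5, Rational(1, 2)))) ≈ -20.447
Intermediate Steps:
Function('q')(V, R) = Pow(Add(Pow(R, 2), Pow(V, 2)), Rational(1, 2))
O = -72 (O = Mul(4, Add(-2, Mul(4, -4))) = Mul(4, Add(-2, -16)) = Mul(4, -18) = -72)
Mul(Add(-41, Mul(-1, -486)), Mul(Add(6, -3), Pow(Add(Function('q')(-3, 6), O), -1))) = Mul(Add(-41, Mul(-1, -486)), Mul(Add(6, -3), Pow(Add(Pow(Add(Pow(6, 2), Pow(-3, 2)), Rational(1, 2)), -72), -1))) = Mul(Add(-41, 486), Mul(3, Pow(Add(Pow(Add(36, 9), Rational(1, 2)), -72), -1))) = Mul(445, Mul(3, Pow(Add(Pow(45, Rational(1, 2)), -72), -1))) = Mul(445, Mul(3, Pow(Add(Mul(3, Pow(5, Rational(1, 2))), -72), -1))) = Mul(445, Mul(3, Pow(Add(-72, Mul(3, Pow(5, Rational(1, 2)))), -1))) = Mul(1335, Pow(Add(-72, Mul(3, Pow(5, Rational(1, 2)))), -1))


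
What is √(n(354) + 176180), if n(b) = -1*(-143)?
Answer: √176323 ≈ 419.91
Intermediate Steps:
n(b) = 143
√(n(354) + 176180) = √(143 + 176180) = √176323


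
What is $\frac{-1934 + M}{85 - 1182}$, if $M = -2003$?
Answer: $\frac{3937}{1097} \approx 3.5889$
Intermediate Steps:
$\frac{-1934 + M}{85 - 1182} = \frac{-1934 - 2003}{85 - 1182} = - \frac{3937}{-1097} = \left(-3937\right) \left(- \frac{1}{1097}\right) = \frac{3937}{1097}$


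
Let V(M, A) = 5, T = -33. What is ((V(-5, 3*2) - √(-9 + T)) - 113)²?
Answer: (108 + I*√42)² ≈ 11622.0 + 1399.8*I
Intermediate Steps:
((V(-5, 3*2) - √(-9 + T)) - 113)² = ((5 - √(-9 - 33)) - 113)² = ((5 - √(-42)) - 113)² = ((5 - I*√42) - 113)² = (-108 - I*√42)²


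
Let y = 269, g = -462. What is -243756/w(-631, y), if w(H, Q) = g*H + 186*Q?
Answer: -20313/28463 ≈ -0.71366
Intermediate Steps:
w(H, Q) = -462*H + 186*Q
-243756/w(-631, y) = -243756/(-462*(-631) + 186*269) = -243756/(291522 + 50034) = -243756/341556 = -243756*1/341556 = -20313/28463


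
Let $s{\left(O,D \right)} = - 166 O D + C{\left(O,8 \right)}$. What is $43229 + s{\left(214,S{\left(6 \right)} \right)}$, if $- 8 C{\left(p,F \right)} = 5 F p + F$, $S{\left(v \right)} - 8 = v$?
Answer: $-455178$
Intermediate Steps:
$S{\left(v \right)} = 8 + v$
$C{\left(p,F \right)} = - \frac{F}{8} - \frac{5 F p}{8}$ ($C{\left(p,F \right)} = - \frac{5 F p + F}{8} = - \frac{F + 5 F p}{8} = - \frac{F}{8} - \frac{5 F p}{8}$)
$s{\left(O,D \right)} = -1 - 5 O - 166 D O$ ($s{\left(O,D \right)} = - 166 O D - 1 \left(1 + 5 O\right) = - 166 D O - \left(1 + 5 O\right) = -1 - 5 O - 166 D O$)
$43229 + s{\left(214,S{\left(6 \right)} \right)} = 43229 - \left(1071 + 166 \left(8 + 6\right) 214\right) = 43229 - \left(1071 + 497336\right) = 43229 - 498407 = -455178$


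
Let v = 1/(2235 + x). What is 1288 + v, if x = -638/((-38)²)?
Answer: 2077996810/1613351 ≈ 1288.0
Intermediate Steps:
x = -319/722 (x = -638/1444 = -638*1/1444 = -319/722 ≈ -0.44183)
v = 722/1613351 (v = 1/(2235 - 319/722) = 1/(1613351/722) = 722/1613351 ≈ 0.00044752)
1288 + v = 1288 + 722/1613351 = 2077996810/1613351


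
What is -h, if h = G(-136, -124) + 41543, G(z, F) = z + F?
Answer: -41283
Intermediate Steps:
G(z, F) = F + z
h = 41283 (h = (-124 - 136) + 41543 = -260 + 41543 = 41283)
-h = -1*41283 = -41283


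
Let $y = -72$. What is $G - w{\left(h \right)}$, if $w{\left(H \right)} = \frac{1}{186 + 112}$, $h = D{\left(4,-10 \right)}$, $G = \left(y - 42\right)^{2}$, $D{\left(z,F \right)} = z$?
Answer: $\frac{3872807}{298} \approx 12996.0$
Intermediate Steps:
$G = 12996$ ($G = \left(-72 - 42\right)^{2} = \left(-114\right)^{2} = 12996$)
$h = 4$
$w{\left(H \right)} = \frac{1}{298}$
$G - w{\left(h \right)} = 12996 - \frac{1}{298} = \frac{3872807}{298}$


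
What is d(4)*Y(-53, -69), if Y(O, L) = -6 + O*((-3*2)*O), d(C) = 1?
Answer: -16860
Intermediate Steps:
Y(O, L) = -6 - 6*O**2 (Y(O, L) = -6 + O*(-6*O) = -6 - 6*O**2)
d(4)*Y(-53, -69) = 1*(-6 - 6*(-53)**2) = 1*(-6 - 6*2809) = 1*(-6 - 16854) = 1*(-16860) = -16860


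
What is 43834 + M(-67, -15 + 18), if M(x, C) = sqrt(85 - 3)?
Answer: 43834 + sqrt(82) ≈ 43843.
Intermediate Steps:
M(x, C) = sqrt(82)
43834 + M(-67, -15 + 18) = 43834 + sqrt(82)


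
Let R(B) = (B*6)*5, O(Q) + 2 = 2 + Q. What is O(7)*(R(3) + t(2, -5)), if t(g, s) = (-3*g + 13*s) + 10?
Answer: 203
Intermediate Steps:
O(Q) = Q (O(Q) = -2 + (2 + Q) = Q)
R(B) = 30*B (R(B) = (6*B)*5 = 30*B)
t(g, s) = 10 - 3*g + 13*s
O(7)*(R(3) + t(2, -5)) = 7*(30*3 + (10 - 3*2 + 13*(-5))) = 7*(90 + (10 - 6 - 65)) = 7*(90 - 61) = 7*29 = 203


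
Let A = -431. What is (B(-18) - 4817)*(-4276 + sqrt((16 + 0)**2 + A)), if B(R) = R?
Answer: 20674460 - 24175*I*sqrt(7) ≈ 2.0674e+7 - 63961.0*I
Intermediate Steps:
(B(-18) - 4817)*(-4276 + sqrt((16 + 0)**2 + A)) = (-18 - 4817)*(-4276 + sqrt((16 + 0)**2 - 431)) = -4835*(-4276 + sqrt(16**2 - 431)) = -4835*(-4276 + sqrt(256 - 431)) = -4835*(-4276 + sqrt(-175)) = -4835*(-4276 + 5*I*sqrt(7)) = 20674460 - 24175*I*sqrt(7)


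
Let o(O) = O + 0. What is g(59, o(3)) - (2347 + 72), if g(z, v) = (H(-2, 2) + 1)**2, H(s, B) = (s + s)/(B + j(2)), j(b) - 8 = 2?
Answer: -21767/9 ≈ -2418.6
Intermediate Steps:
j(b) = 10 (j(b) = 8 + 2 = 10)
o(O) = O
H(s, B) = 2*s/(10 + B) (H(s, B) = (s + s)/(B + 10) = (2*s)/(10 + B) = 2*s/(10 + B))
g(z, v) = 4/9 (g(z, v) = (2*(-2)/(10 + 2) + 1)**2 = (2*(-2)/12 + 1)**2 = (2*(-2)*(1/12) + 1)**2 = (-1/3 + 1)**2 = (2/3)**2 = 4/9)
g(59, o(3)) - (2347 + 72) = 4/9 - (2347 + 72) = 4/9 - 1*2419 = 4/9 - 2419 = -21767/9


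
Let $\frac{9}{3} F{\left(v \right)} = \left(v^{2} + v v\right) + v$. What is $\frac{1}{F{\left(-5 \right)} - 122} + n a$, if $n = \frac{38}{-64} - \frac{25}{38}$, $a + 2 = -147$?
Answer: $\frac{12132015}{65056} \approx 186.49$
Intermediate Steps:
$F{\left(v \right)} = \frac{v}{3} + \frac{2 v^{2}}{3}$ ($F{\left(v \right)} = \frac{\left(v^{2} + v v\right) + v}{3} = \frac{\left(v^{2} + v^{2}\right) + v}{3} = \frac{2 v^{2} + v}{3} = \frac{v + 2 v^{2}}{3} = \frac{v}{3} + \frac{2 v^{2}}{3}$)
$a = -149$ ($a = -2 - 147 = -149$)
$n = - \frac{761}{608}$ ($n = 38 \left(- \frac{1}{64}\right) - \frac{25}{38} = - \frac{19}{32} - \frac{25}{38} = - \frac{761}{608} \approx -1.2516$)
$\frac{1}{F{\left(-5 \right)} - 122} + n a = \frac{1}{\frac{1}{3} \left(-5\right) \left(1 + 2 \left(-5\right)\right) - 122} - - \frac{113389}{608} = \frac{1}{\frac{1}{3} \left(-5\right) \left(1 - 10\right) - 122} + \frac{113389}{608} = \frac{1}{\frac{1}{3} \left(-5\right) \left(-9\right) - 122} + \frac{113389}{608} = \frac{1}{15 - 122} + \frac{113389}{608} = \frac{1}{-107} + \frac{113389}{608} = - \frac{1}{107} + \frac{113389}{608} = \frac{12132015}{65056}$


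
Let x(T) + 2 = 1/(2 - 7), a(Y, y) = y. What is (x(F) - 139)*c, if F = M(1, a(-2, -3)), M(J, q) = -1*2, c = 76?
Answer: -53656/5 ≈ -10731.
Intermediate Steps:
M(J, q) = -2
F = -2
x(T) = -11/5 (x(T) = -2 + 1/(2 - 7) = -2 + 1/(-5) = -2 - 1/5 = -11/5)
(x(F) - 139)*c = (-11/5 - 139)*76 = -706/5*76 = -53656/5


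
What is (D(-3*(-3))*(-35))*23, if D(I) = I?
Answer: -7245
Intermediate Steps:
(D(-3*(-3))*(-35))*23 = (-3*(-3)*(-35))*23 = (9*(-35))*23 = -315*23 = -7245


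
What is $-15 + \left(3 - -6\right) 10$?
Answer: $75$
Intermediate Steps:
$-15 + \left(3 - -6\right) 10 = -15 + \left(3 + 6\right) 10 = -15 + 9 \cdot 10 = -15 + 90 = 75$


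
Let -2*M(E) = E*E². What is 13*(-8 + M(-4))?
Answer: 312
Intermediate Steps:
M(E) = -E³/2 (M(E) = -E*E²/2 = -E³/2)
13*(-8 + M(-4)) = 13*(-8 - ½*(-4)³) = 13*(-8 - ½*(-64)) = 13*(-8 + 32) = 13*24 = 312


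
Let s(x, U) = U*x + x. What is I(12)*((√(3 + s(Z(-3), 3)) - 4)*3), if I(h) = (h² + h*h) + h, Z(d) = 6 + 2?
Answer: -3600 + 900*√35 ≈ 1724.5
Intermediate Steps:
Z(d) = 8
I(h) = h + 2*h² (I(h) = (h² + h²) + h = 2*h² + h = h + 2*h²)
s(x, U) = x + U*x
I(12)*((√(3 + s(Z(-3), 3)) - 4)*3) = (12*(1 + 2*12))*((√(3 + 8*(1 + 3)) - 4)*3) = (12*(1 + 24))*((√(3 + 8*4) - 4)*3) = (12*25)*((√(3 + 32) - 4)*3) = 300*((√35 - 4)*3) = 300*((-4 + √35)*3) = 300*(-12 + 3*√35) = -3600 + 900*√35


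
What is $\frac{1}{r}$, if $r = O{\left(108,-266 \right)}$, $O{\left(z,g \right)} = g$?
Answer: $- \frac{1}{266} \approx -0.0037594$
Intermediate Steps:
$r = -266$
$\frac{1}{r} = \frac{1}{-266} = - \frac{1}{266}$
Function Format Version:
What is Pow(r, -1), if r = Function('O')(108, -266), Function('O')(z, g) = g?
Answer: Rational(-1, 266) ≈ -0.0037594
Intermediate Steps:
r = -266
Pow(r, -1) = Pow(-266, -1) = Rational(-1, 266)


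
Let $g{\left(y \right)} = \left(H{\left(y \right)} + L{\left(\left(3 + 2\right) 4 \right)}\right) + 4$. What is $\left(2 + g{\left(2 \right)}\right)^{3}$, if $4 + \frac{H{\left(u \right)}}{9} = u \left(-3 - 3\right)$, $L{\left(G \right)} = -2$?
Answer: $-2744000$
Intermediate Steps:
$H{\left(u \right)} = -36 - 54 u$ ($H{\left(u \right)} = -36 + 9 u \left(-3 - 3\right) = -36 + 9 u \left(-6\right) = -36 + 9 \left(- 6 u\right) = -36 - 54 u$)
$g{\left(y \right)} = -34 - 54 y$ ($g{\left(y \right)} = \left(\left(-36 - 54 y\right) - 2\right) + 4 = \left(-38 - 54 y\right) + 4 = -34 - 54 y$)
$\left(2 + g{\left(2 \right)}\right)^{3} = \left(2 - 142\right)^{3} = \left(-140\right)^{3} = -2744000$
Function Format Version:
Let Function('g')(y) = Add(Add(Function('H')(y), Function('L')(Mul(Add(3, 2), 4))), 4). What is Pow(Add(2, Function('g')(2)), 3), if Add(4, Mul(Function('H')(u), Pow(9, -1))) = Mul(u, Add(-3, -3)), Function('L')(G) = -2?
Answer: -2744000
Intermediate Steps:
Function('H')(u) = Add(-36, Mul(-54, u)) (Function('H')(u) = Add(-36, Mul(9, Mul(u, Add(-3, -3)))) = Add(-36, Mul(9, Mul(u, -6))) = Add(-36, Mul(9, Mul(-6, u))) = Add(-36, Mul(-54, u)))
Function('g')(y) = Add(-34, Mul(-54, y)) (Function('g')(y) = Add(Add(Add(-36, Mul(-54, y)), -2), 4) = Add(Add(-38, Mul(-54, y)), 4) = Add(-34, Mul(-54, y)))
Pow(Add(2, Function('g')(2)), 3) = Pow(Add(2, Add(-34, Mul(-54, 2))), 3) = Pow(Add(2, Add(-34, -108)), 3) = Pow(Add(2, -142), 3) = Pow(-140, 3) = -2744000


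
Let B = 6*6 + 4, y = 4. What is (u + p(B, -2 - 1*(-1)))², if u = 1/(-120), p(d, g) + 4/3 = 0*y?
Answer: 25921/14400 ≈ 1.8001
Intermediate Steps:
B = 40 (B = 36 + 4 = 40)
p(d, g) = -4/3 (p(d, g) = -4/3 + 0*4 = -4/3 + 0 = -4/3)
u = -1/120 ≈ -0.0083333
(u + p(B, -2 - 1*(-1)))² = (-1/120 - 4/3)² = (-161/120)² = 25921/14400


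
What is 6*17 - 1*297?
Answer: -195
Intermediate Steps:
6*17 - 1*297 = 102 - 297 = -195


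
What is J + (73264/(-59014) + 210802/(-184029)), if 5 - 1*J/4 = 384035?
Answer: -439019226659858/285797037 ≈ -1.5361e+6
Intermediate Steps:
J = -1536120 (J = 20 - 4*384035 = 20 - 1536140 = -1536120)
J + (73264/(-59014) + 210802/(-184029)) = -1536120 + (73264/(-59014) + 210802/(-184029)) = -1536120 + (73264*(-1/59014) + 210802*(-1/184029)) = -1536120 + (-1928/1553 - 210802/184029) = -1536120 - 682183418/285797037 = -439019226659858/285797037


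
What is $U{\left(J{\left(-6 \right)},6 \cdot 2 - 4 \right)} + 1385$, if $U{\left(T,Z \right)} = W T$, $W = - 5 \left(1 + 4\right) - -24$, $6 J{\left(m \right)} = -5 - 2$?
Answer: $\frac{8317}{6} \approx 1386.2$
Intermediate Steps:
$J{\left(m \right)} = - \frac{7}{6}$ ($J{\left(m \right)} = \frac{-5 - 2}{6} = \frac{1}{6} \left(-7\right) = - \frac{7}{6}$)
$W = -1$ ($W = \left(-5\right) 5 + 24 = -25 + 24 = -1$)
$U{\left(T,Z \right)} = - T$
$U{\left(J{\left(-6 \right)},6 \cdot 2 - 4 \right)} + 1385 = \left(-1\right) \left(- \frac{7}{6}\right) + 1385 = \frac{7}{6} + 1385 = \frac{8317}{6}$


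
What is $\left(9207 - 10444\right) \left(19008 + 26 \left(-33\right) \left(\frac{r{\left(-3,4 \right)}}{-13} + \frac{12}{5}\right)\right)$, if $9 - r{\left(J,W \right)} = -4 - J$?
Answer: $- \frac{108910428}{5} \approx -2.1782 \cdot 10^{7}$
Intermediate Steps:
$r{\left(J,W \right)} = 13 + J$ ($r{\left(J,W \right)} = 9 - \left(-4 - J\right) = 9 + \left(4 + J\right) = 13 + J$)
$\left(9207 - 10444\right) \left(19008 + 26 \left(-33\right) \left(\frac{r{\left(-3,4 \right)}}{-13} + \frac{12}{5}\right)\right) = \left(9207 - 10444\right) \left(19008 + 26 \left(-33\right) \left(\frac{13 - 3}{-13} + \frac{12}{5}\right)\right) = - 1237 \left(19008 - 858 \left(10 \left(- \frac{1}{13}\right) + 12 \cdot \frac{1}{5}\right)\right) = - 1237 \left(19008 - 858 \left(- \frac{10}{13} + \frac{12}{5}\right)\right) = - 1237 \left(19008 - \frac{6996}{5}\right) = \left(-1237\right) \frac{88044}{5} = - \frac{108910428}{5}$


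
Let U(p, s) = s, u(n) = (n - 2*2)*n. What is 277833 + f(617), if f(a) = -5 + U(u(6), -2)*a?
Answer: 276594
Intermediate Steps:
u(n) = n*(-4 + n) (u(n) = (n - 4)*n = (-4 + n)*n = n*(-4 + n))
f(a) = -5 - 2*a
277833 + f(617) = 277833 + (-5 - 2*617) = 277833 + (-5 - 1234) = 277833 - 1239 = 276594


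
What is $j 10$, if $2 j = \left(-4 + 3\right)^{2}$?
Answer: $5$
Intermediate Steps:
$j = \frac{1}{2}$ ($j = \frac{\left(-4 + 3\right)^{2}}{2} = \frac{\left(-1\right)^{2}}{2} = \frac{1}{2} \cdot 1 = \frac{1}{2} \approx 0.5$)
$j 10 = \frac{1}{2} \cdot 10 = 5$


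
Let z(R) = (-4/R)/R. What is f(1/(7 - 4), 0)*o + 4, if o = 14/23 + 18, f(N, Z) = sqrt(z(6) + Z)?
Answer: 4 + 428*I/69 ≈ 4.0 + 6.2029*I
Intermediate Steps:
z(R) = -4/R**2
f(N, Z) = sqrt(-1/9 + Z) (f(N, Z) = sqrt(-4/6**2 + Z) = sqrt(-4*1/36 + Z) = sqrt(-1/9 + Z))
o = 428/23 (o = 14*(1/23) + 18 = 14/23 + 18 = 428/23 ≈ 18.609)
f(1/(7 - 4), 0)*o + 4 = (sqrt(-1 + 9*0)/3)*(428/23) + 4 = (sqrt(-1 + 0)/3)*(428/23) + 4 = (sqrt(-1)/3)*(428/23) + 4 = (I/3)*(428/23) + 4 = 428*I/69 + 4 = 4 + 428*I/69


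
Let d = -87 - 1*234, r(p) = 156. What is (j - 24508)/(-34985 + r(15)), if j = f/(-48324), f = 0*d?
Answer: 24508/34829 ≈ 0.70367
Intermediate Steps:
d = -321 (d = -87 - 234 = -321)
f = 0 (f = 0*(-321) = 0)
j = 0 (j = 0/(-48324) = 0*(-1/48324) = 0)
(j - 24508)/(-34985 + r(15)) = (0 - 24508)/(-34985 + 156) = -24508/(-34829) = -24508*(-1/34829) = 24508/34829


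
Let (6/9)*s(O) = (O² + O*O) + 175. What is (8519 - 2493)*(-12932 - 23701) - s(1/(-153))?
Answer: -3445035744125/15606 ≈ -2.2075e+8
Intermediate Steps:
s(O) = 525/2 + 3*O² (s(O) = 3*((O² + O*O) + 175)/2 = 3*((O² + O²) + 175)/2 = 3*(2*O² + 175)/2 = 3*(175 + 2*O²)/2 = 525/2 + 3*O²)
(8519 - 2493)*(-12932 - 23701) - s(1/(-153)) = (8519 - 2493)*(-12932 - 23701) - (525/2 + 3*(1/(-153))²) = 6026*(-36633) - (525/2 + 3*(-1/153)²) = -220750458 - (525/2 + 3*(1/23409)) = -220750458 - (525/2 + 1/7803) = -220750458 - 1*4096577/15606 = -220750458 - 4096577/15606 = -3445035744125/15606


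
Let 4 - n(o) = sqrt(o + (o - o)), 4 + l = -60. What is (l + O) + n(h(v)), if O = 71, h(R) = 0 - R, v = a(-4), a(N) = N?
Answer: 9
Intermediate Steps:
v = -4
h(R) = -R
l = -64 (l = -4 - 60 = -64)
n(o) = 4 - sqrt(o) (n(o) = 4 - sqrt(o + (o - o)) = 4 - sqrt(o + 0) = 4 - sqrt(o))
(l + O) + n(h(v)) = (-64 + 71) + (4 - sqrt(-1*(-4))) = 7 + (4 - sqrt(4)) = 7 + (4 - 1*2) = 7 + (4 - 2) = 7 + 2 = 9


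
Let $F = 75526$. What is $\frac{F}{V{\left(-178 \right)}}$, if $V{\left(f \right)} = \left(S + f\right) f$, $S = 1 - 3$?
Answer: $\frac{37763}{16020} \approx 2.3572$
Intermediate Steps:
$S = -2$ ($S = 1 - 3 = -2$)
$V{\left(f \right)} = f \left(-2 + f\right)$ ($V{\left(f \right)} = \left(-2 + f\right) f = f \left(-2 + f\right)$)
$\frac{F}{V{\left(-178 \right)}} = \frac{75526}{\left(-178\right) \left(-2 - 178\right)} = \frac{75526}{\left(-178\right) \left(-180\right)} = \frac{75526}{32040} = 75526 \cdot \frac{1}{32040} = \frac{37763}{16020}$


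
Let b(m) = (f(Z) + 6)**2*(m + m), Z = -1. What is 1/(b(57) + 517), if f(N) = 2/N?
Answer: 1/2341 ≈ 0.00042717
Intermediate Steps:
b(m) = 32*m (b(m) = (2/(-1) + 6)**2*(m + m) = (2*(-1) + 6)**2*(2*m) = (-2 + 6)**2*(2*m) = 4**2*(2*m) = 16*(2*m) = 32*m)
1/(b(57) + 517) = 1/(32*57 + 517) = 1/(1824 + 517) = 1/2341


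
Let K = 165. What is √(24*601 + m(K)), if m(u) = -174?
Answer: 5*√570 ≈ 119.37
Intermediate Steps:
√(24*601 + m(K)) = √(24*601 - 174) = √(14424 - 174) = √14250 = 5*√570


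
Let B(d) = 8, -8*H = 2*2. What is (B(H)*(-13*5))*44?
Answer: -22880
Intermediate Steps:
H = -1/2 (H = -2/4 = -1/8*4 = -1/2 ≈ -0.50000)
(B(H)*(-13*5))*44 = (8*(-13*5))*44 = (8*(-65))*44 = -520*44 = -22880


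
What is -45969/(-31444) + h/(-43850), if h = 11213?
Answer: 118797077/98487100 ≈ 1.2062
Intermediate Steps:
-45969/(-31444) + h/(-43850) = -45969/(-31444) + 11213/(-43850) = -45969*(-1/31444) + 11213*(-1/43850) = 6567/4492 - 11213/43850 = 118797077/98487100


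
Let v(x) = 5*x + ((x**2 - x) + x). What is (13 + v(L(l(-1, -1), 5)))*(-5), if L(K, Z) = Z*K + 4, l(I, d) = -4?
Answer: -945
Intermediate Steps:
L(K, Z) = 4 + K*Z (L(K, Z) = K*Z + 4 = 4 + K*Z)
v(x) = x**2 + 5*x (v(x) = 5*x + x**2 = x**2 + 5*x)
(13 + v(L(l(-1, -1), 5)))*(-5) = (13 + (4 - 4*5)*(5 + (4 - 4*5)))*(-5) = (13 + (4 - 20)*(5 + (4 - 20)))*(-5) = (13 - 16*(5 - 16))*(-5) = (13 - 16*(-11))*(-5) = (13 + 176)*(-5) = 189*(-5) = -945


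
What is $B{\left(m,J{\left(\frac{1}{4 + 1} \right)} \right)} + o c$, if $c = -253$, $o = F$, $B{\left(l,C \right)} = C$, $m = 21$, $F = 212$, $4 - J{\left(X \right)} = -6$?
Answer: $-53626$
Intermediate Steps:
$J{\left(X \right)} = 10$ ($J{\left(X \right)} = 4 - -6 = 4 + 6 = 10$)
$o = 212$
$B{\left(m,J{\left(\frac{1}{4 + 1} \right)} \right)} + o c = 10 + 212 \left(-253\right) = 10 - 53636 = -53626$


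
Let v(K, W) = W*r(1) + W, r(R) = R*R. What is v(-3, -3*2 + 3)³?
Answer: -216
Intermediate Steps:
r(R) = R²
v(K, W) = 2*W (v(K, W) = W*1² + W = W*1 + W = W + W = 2*W)
v(-3, -3*2 + 3)³ = (2*(-3*2 + 3))³ = (2*(-6 + 3))³ = (2*(-3))³ = (-6)³ = -216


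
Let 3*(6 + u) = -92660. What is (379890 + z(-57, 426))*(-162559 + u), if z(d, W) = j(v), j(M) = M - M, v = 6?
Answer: -73490353650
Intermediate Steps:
u = -92678/3 (u = -6 + (⅓)*(-92660) = -6 - 92660/3 = -92678/3 ≈ -30893.)
j(M) = 0
z(d, W) = 0
(379890 + z(-57, 426))*(-162559 + u) = (379890 + 0)*(-162559 - 92678/3) = 379890*(-580355/3) = -73490353650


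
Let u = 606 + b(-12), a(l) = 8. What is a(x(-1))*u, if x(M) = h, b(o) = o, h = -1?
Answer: 4752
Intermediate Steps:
x(M) = -1
u = 594 (u = 606 - 12 = 594)
a(x(-1))*u = 8*594 = 4752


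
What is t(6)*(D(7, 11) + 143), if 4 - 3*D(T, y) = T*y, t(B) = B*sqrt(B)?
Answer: 712*sqrt(6) ≈ 1744.0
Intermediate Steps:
t(B) = B**(3/2)
D(T, y) = 4/3 - T*y/3
t(6)*(D(7, 11) + 143) = 6**(3/2)*((4/3 - 1/3*7*11) + 143) = (6*sqrt(6))*((4/3 - 77/3) + 143) = (6*sqrt(6))*(-73/3 + 143) = (6*sqrt(6))*(356/3) = 712*sqrt(6)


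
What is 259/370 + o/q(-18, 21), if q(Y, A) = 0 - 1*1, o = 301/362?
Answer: -119/905 ≈ -0.13149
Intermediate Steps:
o = 301/362 (o = 301*(1/362) = 301/362 ≈ 0.83149)
q(Y, A) = -1 (q(Y, A) = 0 - 1 = -1)
259/370 + o/q(-18, 21) = 259/370 + (301/362)/(-1) = 259*(1/370) + (301/362)*(-1) = 7/10 - 301/362 = -119/905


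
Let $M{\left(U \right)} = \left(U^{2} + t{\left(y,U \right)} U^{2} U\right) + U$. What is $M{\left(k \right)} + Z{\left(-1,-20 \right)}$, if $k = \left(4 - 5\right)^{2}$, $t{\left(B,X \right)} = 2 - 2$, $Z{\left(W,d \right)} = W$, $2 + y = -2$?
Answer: $1$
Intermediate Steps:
$y = -4$ ($y = -2 - 2 = -4$)
$t{\left(B,X \right)} = 0$ ($t{\left(B,X \right)} = 2 - 2 = 0$)
$k = 1$ ($k = \left(-1\right)^{2} = 1$)
$M{\left(U \right)} = U + U^{2}$ ($M{\left(U \right)} = \left(U^{2} + 0 U^{2} U\right) + U = \left(U^{2} + 0 U\right) + U = \left(U^{2} + 0\right) + U = U^{2} + U = U + U^{2}$)
$M{\left(k \right)} + Z{\left(-1,-20 \right)} = 1 \left(1 + 1\right) - 1 = 1 \cdot 2 - 1 = 2 - 1 = 1$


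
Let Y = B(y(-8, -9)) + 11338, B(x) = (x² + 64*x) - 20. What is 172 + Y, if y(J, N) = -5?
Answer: 11195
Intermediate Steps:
B(x) = -20 + x² + 64*x
Y = 11023 (Y = (-20 + (-5)² + 64*(-5)) + 11338 = (-20 + 25 - 320) + 11338 = -315 + 11338 = 11023)
172 + Y = 172 + 11023 = 11195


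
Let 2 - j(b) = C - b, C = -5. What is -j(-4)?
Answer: -3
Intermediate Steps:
j(b) = 7 + b (j(b) = 2 - (-5 - b) = 2 + (5 + b) = 7 + b)
-j(-4) = -(7 - 4) = -1*3 = -3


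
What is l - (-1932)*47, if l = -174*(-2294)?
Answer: 489960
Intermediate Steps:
l = 399156
l - (-1932)*47 = 399156 - (-1932)*47 = 399156 - 1*(-90804) = 399156 + 90804 = 489960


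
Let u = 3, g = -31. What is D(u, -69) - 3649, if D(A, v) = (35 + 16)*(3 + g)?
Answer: -5077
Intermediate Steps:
D(A, v) = -1428 (D(A, v) = (35 + 16)*(3 - 31) = 51*(-28) = -1428)
D(u, -69) - 3649 = -1428 - 3649 = -5077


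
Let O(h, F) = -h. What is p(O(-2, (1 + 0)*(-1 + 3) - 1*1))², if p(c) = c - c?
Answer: 0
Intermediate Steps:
p(c) = 0
p(O(-2, (1 + 0)*(-1 + 3) - 1*1))² = 0² = 0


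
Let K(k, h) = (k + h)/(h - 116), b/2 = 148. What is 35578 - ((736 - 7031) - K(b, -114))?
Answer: 4815304/115 ≈ 41872.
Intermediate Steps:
b = 296 (b = 2*148 = 296)
K(k, h) = (h + k)/(-116 + h)
35578 - ((736 - 7031) - K(b, -114)) = 35578 - ((736 - 7031) - (-114 + 296)/(-116 - 114)) = 35578 - (-6295 - 182/(-230)) = 35578 - (-6295 - (-1)*182/230) = 35578 - (-6295 - 1*(-91/115)) = 35578 - (-6295 + 91/115) = 35578 - 1*(-723834/115) = 35578 + 723834/115 = 4815304/115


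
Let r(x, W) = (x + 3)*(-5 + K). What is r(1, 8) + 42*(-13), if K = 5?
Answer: -546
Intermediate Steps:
r(x, W) = 0 (r(x, W) = (x + 3)*(-5 + 5) = (3 + x)*0 = 0)
r(1, 8) + 42*(-13) = 0 + 42*(-13) = 0 - 546 = -546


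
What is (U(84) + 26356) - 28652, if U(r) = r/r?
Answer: -2295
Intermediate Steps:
U(r) = 1
(U(84) + 26356) - 28652 = (1 + 26356) - 28652 = 26357 - 28652 = -2295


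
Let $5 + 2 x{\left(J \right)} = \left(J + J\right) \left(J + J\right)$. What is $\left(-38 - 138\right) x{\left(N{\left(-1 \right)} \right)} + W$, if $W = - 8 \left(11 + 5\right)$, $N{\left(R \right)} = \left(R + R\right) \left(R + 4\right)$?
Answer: $-12360$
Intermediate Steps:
$N{\left(R \right)} = 2 R \left(4 + R\right)$
$W = -128$ ($W = \left(-8\right) 16 = -128$)
$x{\left(J \right)} = - \frac{5}{2} + 2 J^{2}$ ($x{\left(J \right)} = - \frac{5}{2} + \frac{\left(J + J\right) \left(J + J\right)}{2} = - \frac{5}{2} + \frac{2 J 2 J}{2} = - \frac{5}{2} + \frac{4 J^{2}}{2} = - \frac{5}{2} + 2 J^{2}$)
$\left(-38 - 138\right) x{\left(N{\left(-1 \right)} \right)} + W = \left(-38 - 138\right) \left(- \frac{5}{2} + 2 \left(2 \left(-1\right) \left(4 - 1\right)\right)^{2}\right) - 128 = \left(-38 - 138\right) \left(- \frac{5}{2} + 2 \left(2 \left(-1\right) 3\right)^{2}\right) - 128 = - 176 \left(- \frac{5}{2} + 2 \left(-6\right)^{2}\right) - 128 = - 176 \left(- \frac{5}{2} + 2 \cdot 36\right) - 128 = - 176 \left(- \frac{5}{2} + 72\right) - 128 = \left(-176\right) \frac{139}{2} - 128 = -12232 - 128 = -12360$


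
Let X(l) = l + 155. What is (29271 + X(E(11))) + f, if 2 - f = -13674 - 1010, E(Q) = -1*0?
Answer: 44112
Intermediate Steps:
E(Q) = 0
X(l) = 155 + l
f = 14686 (f = 2 - (-13674 - 1010) = 2 - 1*(-14684) = 2 + 14684 = 14686)
(29271 + X(E(11))) + f = (29271 + (155 + 0)) + 14686 = (29271 + 155) + 14686 = 29426 + 14686 = 44112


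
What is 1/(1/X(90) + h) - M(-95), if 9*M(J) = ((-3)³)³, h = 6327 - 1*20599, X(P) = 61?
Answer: 1903982456/870591 ≈ 2187.0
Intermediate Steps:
h = -14272 (h = 6327 - 20599 = -14272)
M(J) = -2187 (M(J) = ((-3)³)³/9 = (⅑)*(-27)³ = (⅑)*(-19683) = -2187)
1/(1/X(90) + h) - M(-95) = 1/(1/61 - 14272) - 1*(-2187) = 1/(1/61 - 14272) + 2187 = 1/(-870591/61) + 2187 = -61/870591 + 2187 = 1903982456/870591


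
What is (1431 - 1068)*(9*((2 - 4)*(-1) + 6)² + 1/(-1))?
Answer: 208725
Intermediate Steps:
(1431 - 1068)*(9*((2 - 4)*(-1) + 6)² + 1/(-1)) = 363*(9*(-2*(-1) + 6)² - 1) = 363*(9*(2 + 6)² - 1) = 363*(9*8² - 1) = 363*(9*64 - 1) = 363*(576 - 1) = 363*575 = 208725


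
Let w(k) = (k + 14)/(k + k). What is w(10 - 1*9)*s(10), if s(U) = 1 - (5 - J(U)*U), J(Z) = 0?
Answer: -30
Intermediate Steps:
w(k) = (14 + k)/(2*k) (w(k) = (14 + k)/((2*k)) = (14 + k)*(1/(2*k)) = (14 + k)/(2*k))
s(U) = -4 (s(U) = 1 - (5 - 0*U) = 1 - (5 - 1*0) = 1 - (5 + 0) = 1 - 1*5 = 1 - 5 = -4)
w(10 - 1*9)*s(10) = ((14 + (10 - 1*9))/(2*(10 - 1*9)))*(-4) = ((14 + (10 - 9))/(2*(10 - 9)))*(-4) = ((1/2)*(14 + 1)/1)*(-4) = ((1/2)*1*15)*(-4) = (15/2)*(-4) = -30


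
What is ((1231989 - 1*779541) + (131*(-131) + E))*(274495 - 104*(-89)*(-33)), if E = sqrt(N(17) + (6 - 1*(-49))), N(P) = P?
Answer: -13473438511 - 185718*sqrt(2) ≈ -1.3474e+10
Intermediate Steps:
E = 6*sqrt(2) (E = sqrt(17 + (6 - 1*(-49))) = sqrt(17 + (6 + 49)) = sqrt(17 + 55) = sqrt(72) = 6*sqrt(2) ≈ 8.4853)
((1231989 - 1*779541) + (131*(-131) + E))*(274495 - 104*(-89)*(-33)) = ((1231989 - 1*779541) + (131*(-131) + 6*sqrt(2)))*(274495 - 104*(-89)*(-33)) = ((1231989 - 779541) + (-17161 + 6*sqrt(2)))*(274495 + 9256*(-33)) = (452448 + (-17161 + 6*sqrt(2)))*(274495 - 305448) = (435287 + 6*sqrt(2))*(-30953) = -13473438511 - 185718*sqrt(2)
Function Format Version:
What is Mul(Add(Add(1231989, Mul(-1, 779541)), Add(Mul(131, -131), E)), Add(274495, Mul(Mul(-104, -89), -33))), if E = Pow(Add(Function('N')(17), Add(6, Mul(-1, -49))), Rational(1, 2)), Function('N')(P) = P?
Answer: Add(-13473438511, Mul(-185718, Pow(2, Rational(1, 2)))) ≈ -1.3474e+10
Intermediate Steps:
E = Mul(6, Pow(2, Rational(1, 2))) (E = Pow(Add(17, Add(6, Mul(-1, -49))), Rational(1, 2)) = Pow(Add(17, Add(6, 49)), Rational(1, 2)) = Pow(Add(17, 55), Rational(1, 2)) = Pow(72, Rational(1, 2)) = Mul(6, Pow(2, Rational(1, 2))) ≈ 8.4853)
Mul(Add(Add(1231989, Mul(-1, 779541)), Add(Mul(131, -131), E)), Add(274495, Mul(Mul(-104, -89), -33))) = Mul(Add(Add(1231989, Mul(-1, 779541)), Add(Mul(131, -131), Mul(6, Pow(2, Rational(1, 2))))), Add(274495, Mul(Mul(-104, -89), -33))) = Mul(Add(Add(1231989, -779541), Add(-17161, Mul(6, Pow(2, Rational(1, 2))))), Add(274495, Mul(9256, -33))) = Mul(Add(452448, Add(-17161, Mul(6, Pow(2, Rational(1, 2))))), Add(274495, -305448)) = Mul(Add(435287, Mul(6, Pow(2, Rational(1, 2)))), -30953) = Add(-13473438511, Mul(-185718, Pow(2, Rational(1, 2))))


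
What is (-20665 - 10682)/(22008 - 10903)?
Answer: -31347/11105 ≈ -2.8228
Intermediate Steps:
(-20665 - 10682)/(22008 - 10903) = -31347/11105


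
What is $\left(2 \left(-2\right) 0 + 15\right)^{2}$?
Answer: $225$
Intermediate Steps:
$\left(2 \left(-2\right) 0 + 15\right)^{2} = \left(\left(-4\right) 0 + 15\right)^{2} = \left(0 + 15\right)^{2} = 15^{2} = 225$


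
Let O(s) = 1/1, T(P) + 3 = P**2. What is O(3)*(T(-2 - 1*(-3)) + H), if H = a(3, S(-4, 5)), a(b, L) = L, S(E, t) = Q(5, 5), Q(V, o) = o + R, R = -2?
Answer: 1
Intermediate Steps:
T(P) = -3 + P**2
Q(V, o) = -2 + o (Q(V, o) = o - 2 = -2 + o)
O(s) = 1
S(E, t) = 3 (S(E, t) = -2 + 5 = 3)
H = 3
O(3)*(T(-2 - 1*(-3)) + H) = 1*((-3 + (-2 - 1*(-3))**2) + 3) = 1*((-3 + (-2 + 3)**2) + 3) = 1*((-3 + 1**2) + 3) = 1*((-3 + 1) + 3) = 1*(-2 + 3) = 1*1 = 1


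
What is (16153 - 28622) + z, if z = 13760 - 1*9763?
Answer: -8472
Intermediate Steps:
z = 3997 (z = 13760 - 9763 = 3997)
(16153 - 28622) + z = (16153 - 28622) + 3997 = -12469 + 3997 = -8472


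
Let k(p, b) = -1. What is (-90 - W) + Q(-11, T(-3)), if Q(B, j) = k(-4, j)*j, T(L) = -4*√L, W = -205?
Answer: 115 + 4*I*√3 ≈ 115.0 + 6.9282*I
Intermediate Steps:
Q(B, j) = -j
(-90 - W) + Q(-11, T(-3)) = (-90 - 1*(-205)) - (-4)*√(-3) = (-90 + 205) - (-4)*I*√3 = 115 - (-4)*I*√3 = 115 + 4*I*√3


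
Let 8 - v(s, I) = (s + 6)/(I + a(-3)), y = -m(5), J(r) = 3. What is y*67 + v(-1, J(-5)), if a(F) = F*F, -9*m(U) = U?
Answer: 1613/36 ≈ 44.806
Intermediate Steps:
m(U) = -U/9
a(F) = F²
y = 5/9 (y = -(-1)*5/9 = -1*(-5/9) = 5/9 ≈ 0.55556)
v(s, I) = 8 - (6 + s)/(9 + I) (v(s, I) = 8 - (s + 6)/(I + (-3)²) = 8 - (6 + s)/(I + 9) = 8 - (6 + s)/(9 + I))
y*67 + v(-1, J(-5)) = (5/9)*67 + (66 - 1*(-1) + 8*3)/(9 + 3) = 335/9 + (66 + 1 + 24)/12 = 335/9 + (1/12)*91 = 335/9 + 91/12 = 1613/36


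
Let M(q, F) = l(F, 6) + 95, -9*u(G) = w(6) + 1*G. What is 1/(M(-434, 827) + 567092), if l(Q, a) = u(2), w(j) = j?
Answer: 9/5104675 ≈ 1.7631e-6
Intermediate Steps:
u(G) = -⅔ - G/9 (u(G) = -(6 + 1*G)/9 = -(6 + G)/9 = -⅔ - G/9)
l(Q, a) = -8/9 (l(Q, a) = -⅔ - ⅑*2 = -⅔ - 2/9 = -8/9)
M(q, F) = 847/9 (M(q, F) = -8/9 + 95 = 847/9)
1/(M(-434, 827) + 567092) = 1/(847/9 + 567092) = 1/(5104675/9) = 9/5104675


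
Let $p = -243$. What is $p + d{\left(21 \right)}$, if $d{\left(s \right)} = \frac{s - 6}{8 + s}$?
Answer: $- \frac{7032}{29} \approx -242.48$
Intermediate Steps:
$d{\left(s \right)} = \frac{-6 + s}{8 + s}$
$p + d{\left(21 \right)} = -243 + \frac{-6 + 21}{8 + 21} = -243 + \frac{1}{29} \cdot 15 = -243 + \frac{15}{29} = - \frac{7032}{29}$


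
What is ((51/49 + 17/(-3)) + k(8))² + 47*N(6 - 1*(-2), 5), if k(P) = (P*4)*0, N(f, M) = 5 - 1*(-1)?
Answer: 6556138/21609 ≈ 303.40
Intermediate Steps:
N(f, M) = 6 (N(f, M) = 5 + 1 = 6)
k(P) = 0 (k(P) = (4*P)*0 = 0)
((51/49 + 17/(-3)) + k(8))² + 47*N(6 - 1*(-2), 5) = ((51/49 + 17/(-3)) + 0)² + 47*6 = ((51*(1/49) + 17*(-⅓)) + 0)² + 282 = ((51/49 - 17/3) + 0)² + 282 = (-680/147 + 0)² + 282 = (-680/147)² + 282 = 462400/21609 + 282 = 6556138/21609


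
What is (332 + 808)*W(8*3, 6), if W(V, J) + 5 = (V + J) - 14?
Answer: 12540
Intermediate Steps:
W(V, J) = -19 + J + V (W(V, J) = -5 + ((V + J) - 14) = -5 + ((J + V) - 14) = -5 + (-14 + J + V) = -19 + J + V)
(332 + 808)*W(8*3, 6) = (332 + 808)*(-19 + 6 + 8*3) = 1140*(-19 + 6 + 24) = 1140*11 = 12540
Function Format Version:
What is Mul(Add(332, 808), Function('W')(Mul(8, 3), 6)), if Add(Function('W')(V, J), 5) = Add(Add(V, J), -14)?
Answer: 12540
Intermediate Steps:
Function('W')(V, J) = Add(-19, J, V) (Function('W')(V, J) = Add(-5, Add(Add(V, J), -14)) = Add(-5, Add(Add(J, V), -14)) = Add(-5, Add(-14, J, V)) = Add(-19, J, V))
Mul(Add(332, 808), Function('W')(Mul(8, 3), 6)) = Mul(Add(332, 808), Add(-19, 6, Mul(8, 3))) = Mul(1140, Add(-19, 6, 24)) = Mul(1140, 11) = 12540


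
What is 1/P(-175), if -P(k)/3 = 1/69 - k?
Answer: -23/12076 ≈ -0.0019046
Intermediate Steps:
P(k) = -1/23 + 3*k (P(k) = -3*(1/69 - k) = -1/23 + 3*k)
1/P(-175) = 1/(-1/23 + 3*(-175)) = 1/(-1/23 - 525) = 1/(-12076/23) = -23/12076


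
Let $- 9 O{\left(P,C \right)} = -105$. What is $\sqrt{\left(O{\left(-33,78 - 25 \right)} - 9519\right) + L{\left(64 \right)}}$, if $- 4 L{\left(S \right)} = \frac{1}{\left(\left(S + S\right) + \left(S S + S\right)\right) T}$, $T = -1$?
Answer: $\frac{i \sqrt{98331077541}}{3216} \approx 97.506 i$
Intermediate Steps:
$O{\left(P,C \right)} = \frac{35}{3}$ ($O{\left(P,C \right)} = \left(- \frac{1}{9}\right) \left(-105\right) = \frac{35}{3}$)
$L{\left(S \right)} = - \frac{1}{4 \left(- S^{2} - 3 S\right)}$ ($L{\left(S \right)} = - \frac{1}{4 \left(\left(S + S\right) + \left(S S + S\right)\right) \left(-1\right)} = - \frac{1}{4 \left(2 S + \left(S^{2} + S\right)\right) \left(-1\right)} = - \frac{1}{4 \left(2 S + \left(S + S^{2}\right)\right) \left(-1\right)} = - \frac{1}{4 \left(S^{2} + 3 S\right) \left(-1\right)} = - \frac{1}{4 \left(- S^{2} - 3 S\right)}$)
$\sqrt{\left(O{\left(-33,78 - 25 \right)} - 9519\right) + L{\left(64 \right)}} = \sqrt{\left(\frac{35}{3} - 9519\right) + \frac{1}{4 \cdot 64 \left(3 + 64\right)}} = \sqrt{- \frac{28522}{3} + \frac{1}{4} \cdot \frac{1}{64} \cdot \frac{1}{67}} = \sqrt{- \frac{28522}{3} + \frac{1}{17152}} = \sqrt{- \frac{489209341}{51456}} = \frac{i \sqrt{98331077541}}{3216}$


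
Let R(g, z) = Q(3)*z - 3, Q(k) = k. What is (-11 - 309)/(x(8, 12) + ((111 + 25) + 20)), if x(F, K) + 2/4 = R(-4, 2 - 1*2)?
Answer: -128/61 ≈ -2.0984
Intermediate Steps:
R(g, z) = -3 + 3*z (R(g, z) = 3*z - 3 = -3 + 3*z)
x(F, K) = -7/2 (x(F, K) = -1/2 + (-3 + 3*(2 - 1*2)) = -1/2 + (-3 + 3*(2 - 2)) = -1/2 + (-3 + 3*0) = -1/2 + (-3 + 0) = -1/2 - 3 = -7/2)
(-11 - 309)/(x(8, 12) + ((111 + 25) + 20)) = (-11 - 309)/(-7/2 + ((111 + 25) + 20)) = -320/(-7/2 + (136 + 20)) = -320/(-7/2 + 156) = -320/305/2 = -320*2/305 = -128/61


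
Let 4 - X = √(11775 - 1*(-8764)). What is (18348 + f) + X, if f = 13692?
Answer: 32044 - √20539 ≈ 31901.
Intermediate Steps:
X = 4 - √20539 (X = 4 - √(11775 - 1*(-8764)) = 4 - √(11775 + 8764) = 4 - √20539 ≈ -139.31)
(18348 + f) + X = (18348 + 13692) + (4 - √20539) = 32040 + (4 - √20539) = 32044 - √20539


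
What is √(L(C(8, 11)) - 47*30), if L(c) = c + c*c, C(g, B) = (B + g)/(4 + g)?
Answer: I*√202451/12 ≈ 37.495*I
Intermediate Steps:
C(g, B) = (B + g)/(4 + g)
L(c) = c + c²
√(L(C(8, 11)) - 47*30) = √(((11 + 8)/(4 + 8))*(1 + (11 + 8)/(4 + 8)) - 47*30) = √((19/12)*(1 + 19/12) - 1410) = √(((1/12)*19)*(1 + (1/12)*19) - 1410) = √(19*(1 + 19/12)/12 - 1410) = √((19/12)*(31/12) - 1410) = √(589/144 - 1410) = √(-202451/144) = I*√202451/12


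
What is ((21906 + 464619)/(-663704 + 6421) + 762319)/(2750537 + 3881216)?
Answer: 501058832752/4358938507099 ≈ 0.11495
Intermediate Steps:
((21906 + 464619)/(-663704 + 6421) + 762319)/(2750537 + 3881216) = (486525/(-657283) + 762319)/6631753 = (486525*(-1/657283) + 762319)*(1/6631753) = (-486525/657283 + 762319)*(1/6631753) = (501058832752/657283)*(1/6631753) = 501058832752/4358938507099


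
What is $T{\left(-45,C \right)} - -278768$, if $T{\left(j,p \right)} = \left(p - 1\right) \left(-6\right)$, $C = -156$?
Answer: $279710$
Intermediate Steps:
$T{\left(j,p \right)} = 6 - 6 p$ ($T{\left(j,p \right)} = \left(-1 + p\right) \left(-6\right) = 6 - 6 p$)
$T{\left(-45,C \right)} - -278768 = \left(6 - -936\right) - -278768 = \left(6 + 936\right) + 278768 = 942 + 278768 = 279710$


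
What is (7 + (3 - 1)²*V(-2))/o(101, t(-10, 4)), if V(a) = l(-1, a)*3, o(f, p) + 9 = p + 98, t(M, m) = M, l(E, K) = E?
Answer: -5/79 ≈ -0.063291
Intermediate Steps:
o(f, p) = 89 + p (o(f, p) = -9 + (p + 98) = -9 + (98 + p) = 89 + p)
V(a) = -3 (V(a) = -1*3 = -3)
(7 + (3 - 1)²*V(-2))/o(101, t(-10, 4)) = (7 + (3 - 1)²*(-3))/(89 - 10) = (7 + 2²*(-3))/79 = (7 + 4*(-3))*(1/79) = (7 - 12)*(1/79) = -5*1/79 = -5/79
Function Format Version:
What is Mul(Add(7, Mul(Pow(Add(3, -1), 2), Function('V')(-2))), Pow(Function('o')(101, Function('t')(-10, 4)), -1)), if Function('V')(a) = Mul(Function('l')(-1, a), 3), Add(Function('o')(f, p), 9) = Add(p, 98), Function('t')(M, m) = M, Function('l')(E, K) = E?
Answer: Rational(-5, 79) ≈ -0.063291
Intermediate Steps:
Function('o')(f, p) = Add(89, p) (Function('o')(f, p) = Add(-9, Add(p, 98)) = Add(-9, Add(98, p)) = Add(89, p))
Function('V')(a) = -3 (Function('V')(a) = Mul(-1, 3) = -3)
Mul(Add(7, Mul(Pow(Add(3, -1), 2), Function('V')(-2))), Pow(Function('o')(101, Function('t')(-10, 4)), -1)) = Mul(Add(7, Mul(Pow(Add(3, -1), 2), -3)), Pow(Add(89, -10), -1)) = Mul(Add(7, Mul(Pow(2, 2), -3)), Pow(79, -1)) = Mul(Add(7, Mul(4, -3)), Rational(1, 79)) = Mul(Add(7, -12), Rational(1, 79)) = Mul(-5, Rational(1, 79)) = Rational(-5, 79)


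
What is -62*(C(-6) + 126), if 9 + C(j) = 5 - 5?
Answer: -7254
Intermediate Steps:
C(j) = -9 (C(j) = -9 + (5 - 5) = -9 + 0 = -9)
-62*(C(-6) + 126) = -62*(-9 + 126) = -62*117 = -7254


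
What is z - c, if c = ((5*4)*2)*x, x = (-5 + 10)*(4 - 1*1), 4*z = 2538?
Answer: 69/2 ≈ 34.500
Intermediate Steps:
z = 1269/2 (z = (¼)*2538 = 1269/2 ≈ 634.50)
x = 15 (x = 5*(4 - 1) = 5*3 = 15)
c = 600 (c = ((5*4)*2)*15 = (20*2)*15 = 40*15 = 600)
z - c = 1269/2 - 1*600 = 1269/2 - 600 = 69/2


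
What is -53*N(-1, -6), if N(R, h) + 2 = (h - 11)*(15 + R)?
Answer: 12720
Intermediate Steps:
N(R, h) = -2 + (-11 + h)*(15 + R) (N(R, h) = -2 + (h - 11)*(15 + R) = -2 + (-11 + h)*(15 + R))
-53*N(-1, -6) = -53*(-167 - 11*(-1) + 15*(-6) - 1*(-6)) = -53*(-167 + 11 - 90 + 6) = -53*(-240) = 12720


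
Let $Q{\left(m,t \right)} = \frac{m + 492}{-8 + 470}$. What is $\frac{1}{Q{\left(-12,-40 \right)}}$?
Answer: $\frac{77}{80} \approx 0.9625$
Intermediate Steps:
$Q{\left(m,t \right)} = \frac{82}{77} + \frac{m}{462}$ ($Q{\left(m,t \right)} = \frac{492 + m}{462} = \left(492 + m\right) \frac{1}{462} = \frac{82}{77} + \frac{m}{462}$)
$\frac{1}{Q{\left(-12,-40 \right)}} = \frac{1}{\frac{82}{77} + \frac{1}{462} \left(-12\right)} = \frac{1}{\frac{82}{77} - \frac{2}{77}} = \frac{1}{\frac{80}{77}} = \frac{77}{80}$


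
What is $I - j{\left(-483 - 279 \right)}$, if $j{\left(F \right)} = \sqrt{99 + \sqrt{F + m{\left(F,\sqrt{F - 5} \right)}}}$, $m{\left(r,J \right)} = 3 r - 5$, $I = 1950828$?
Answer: $1950828 - \sqrt{99 + i \sqrt{3053}} \approx 1.9508 \cdot 10^{6} - 2.681 i$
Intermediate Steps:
$m{\left(r,J \right)} = -5 + 3 r$
$j{\left(F \right)} = \sqrt{99 + \sqrt{-5 + 4 F}}$ ($j{\left(F \right)} = \sqrt{99 + \sqrt{F + \left(-5 + 3 F\right)}} = \sqrt{99 + \sqrt{-5 + 4 F}}$)
$I - j{\left(-483 - 279 \right)} = 1950828 - \sqrt{99 + \sqrt{-5 + 4 \left(-483 - 279\right)}} = 1950828 - \sqrt{99 + \sqrt{-5 + 4 \left(-762\right)}} = 1950828 - \sqrt{99 + \sqrt{-5 - 3048}} = 1950828 - \sqrt{99 + \sqrt{-3053}} = 1950828 - \sqrt{99 + i \sqrt{3053}}$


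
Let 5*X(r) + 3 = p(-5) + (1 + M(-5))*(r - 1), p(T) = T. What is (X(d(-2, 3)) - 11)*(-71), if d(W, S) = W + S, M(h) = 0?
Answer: 4473/5 ≈ 894.60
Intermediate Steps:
d(W, S) = S + W
X(r) = -9/5 + r/5 (X(r) = -⅗ + (-5 + (1 + 0)*(r - 1))/5 = -⅗ + (-5 + 1*(-1 + r))/5 = -⅗ + (-5 + (-1 + r))/5 = -⅗ + (-6 + r)/5 = -⅗ + (-6/5 + r/5) = -9/5 + r/5)
(X(d(-2, 3)) - 11)*(-71) = ((-9/5 + (3 - 2)/5) - 11)*(-71) = ((-9/5 + (⅕)*1) - 11)*(-71) = ((-9/5 + ⅕) - 11)*(-71) = (-8/5 - 11)*(-71) = -63/5*(-71) = 4473/5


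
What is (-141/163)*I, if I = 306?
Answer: -43146/163 ≈ -264.70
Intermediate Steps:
(-141/163)*I = -141/163*306 = -43146/163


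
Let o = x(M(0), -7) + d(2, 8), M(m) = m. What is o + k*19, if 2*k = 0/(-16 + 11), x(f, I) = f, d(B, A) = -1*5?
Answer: -5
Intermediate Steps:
d(B, A) = -5
k = 0 (k = (0/(-16 + 11))/2 = (0/(-5))/2 = (-⅕*0)/2 = (½)*0 = 0)
o = -5 (o = 0 - 5 = -5)
o + k*19 = -5 + 0*19 = -5 + 0 = -5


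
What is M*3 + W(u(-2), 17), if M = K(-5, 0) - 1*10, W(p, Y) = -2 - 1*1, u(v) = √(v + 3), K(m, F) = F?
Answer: -33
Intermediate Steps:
u(v) = √(3 + v)
W(p, Y) = -3 (W(p, Y) = -2 - 1 = -3)
M = -10 (M = 0 - 1*10 = 0 - 10 = -10)
M*3 + W(u(-2), 17) = -10*3 - 3 = -30 - 3 = -33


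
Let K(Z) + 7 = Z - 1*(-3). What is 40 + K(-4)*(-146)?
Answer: 1208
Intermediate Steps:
K(Z) = -4 + Z (K(Z) = -7 + (Z - 1*(-3)) = -7 + (Z + 3) = -7 + (3 + Z) = -4 + Z)
40 + K(-4)*(-146) = 40 + (-4 - 4)*(-146) = 40 - 8*(-146) = 40 + 1168 = 1208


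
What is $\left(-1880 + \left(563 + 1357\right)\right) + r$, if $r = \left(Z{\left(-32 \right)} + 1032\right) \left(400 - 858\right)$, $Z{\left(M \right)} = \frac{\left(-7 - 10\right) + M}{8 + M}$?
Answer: $- \frac{5682613}{12} \approx -4.7355 \cdot 10^{5}$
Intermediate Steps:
$Z{\left(M \right)} = \frac{-17 + M}{8 + M}$
$r = - \frac{5683093}{12}$ ($r = \left(\frac{-17 - 32}{8 - 32} + 1032\right) \left(400 - 858\right) = \left(\frac{1}{-24} \left(-49\right) + 1032\right) \left(-458\right) = \left(\left(- \frac{1}{24}\right) \left(-49\right) + 1032\right) \left(-458\right) = \left(\frac{49}{24} + 1032\right) \left(-458\right) = \frac{24817}{24} \left(-458\right) = - \frac{5683093}{12} \approx -4.7359 \cdot 10^{5}$)
$\left(-1880 + \left(563 + 1357\right)\right) + r = \left(-1880 + \left(563 + 1357\right)\right) - \frac{5683093}{12} = \left(-1880 + 1920\right) - \frac{5683093}{12} = 40 - \frac{5683093}{12} = - \frac{5682613}{12}$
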